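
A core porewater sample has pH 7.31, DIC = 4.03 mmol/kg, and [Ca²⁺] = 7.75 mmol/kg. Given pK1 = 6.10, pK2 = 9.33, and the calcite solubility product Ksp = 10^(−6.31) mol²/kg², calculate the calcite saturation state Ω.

Ω = 0.569

α₂ = 1 / (1 + [H⁺]/K2 + [H⁺]²/(K1K2)) = 1 / (1 + 10^+2.02 + 10^+0.81)
   = 1 / (1 + 104.71 + 6.4565) = 1/112.17 = 0.008915
[CO3²⁻] = α₂ × DIC = 0.008915 × 4.03 = 0.03593 mmol/kg
Ksp = 10^(−6.31) = 4.898×10^-7
Ω = [Ca²⁺][CO3²⁻]/Ksp = (7.75×10^-3)(3.593×10^-5) / 4.898×10^-7 = 0.569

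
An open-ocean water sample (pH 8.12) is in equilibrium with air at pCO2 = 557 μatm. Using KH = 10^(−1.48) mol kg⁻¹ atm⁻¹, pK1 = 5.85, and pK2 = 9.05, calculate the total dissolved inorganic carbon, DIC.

DIC = 3.86 mmol/kg

[CO2*] = KH · pCO2 = 10^(−1.48) × 557×10^-6 = 1.844×10^-5 mol/kg
α₀ = 1/(1 + K1/[H⁺] + K1K2/[H⁺]²) = 1/(1 + 10^+2.27 + 10^+1.34) = 0.004783
DIC = [CO2*]/α₀ = 1.844×10^-5 / 0.004783 = 3.86 mmol/kg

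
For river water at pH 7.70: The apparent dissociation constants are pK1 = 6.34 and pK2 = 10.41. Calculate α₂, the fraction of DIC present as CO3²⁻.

α₂ = 0.00186

α₂ = 1 / (1 + [H⁺]/K2 + [H⁺]²/(K1K2)) = 1 / (1 + 10^+2.71 + 10^+1.35)
   = 1 / (1 + 512.86 + 22.387) = 1/536.25 = 0.001865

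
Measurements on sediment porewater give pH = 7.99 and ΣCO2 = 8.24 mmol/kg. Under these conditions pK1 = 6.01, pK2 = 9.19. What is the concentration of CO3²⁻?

[CO3²⁻] = 0.484 mmol/kg

α₂ = 1 / (1 + [H⁺]/K2 + [H⁺]²/(K1K2)) = 1 / (1 + 10^+1.20 + 10^-0.78)
   = 1 / (1 + 15.849 + 0.16596) = 1/17.015 = 0.05877
[CO3²⁻] = α₂ × DIC = 0.05877 × 8.24 = 0.484 mmol/kg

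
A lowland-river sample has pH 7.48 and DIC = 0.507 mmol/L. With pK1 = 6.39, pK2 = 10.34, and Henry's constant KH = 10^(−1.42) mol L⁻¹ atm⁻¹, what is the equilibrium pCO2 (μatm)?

pCO2 = 1000 μatm

α₀ = 1 / (1 + K1/[H⁺] + K1K2/[H⁺]²) = 1 / (1 + 10^+1.09 + 10^-1.77)
   = 1 / (1 + 12.303 + 0.016982) = 1/13.320 = 0.07508
[CO2*] = α₀ × DIC = 0.07508 × 0.507 = 0.03806 mmol/L
pCO2 = [CO2*]/KH = 3.806×10^-5 / 3.802×10^-2 = 1000 μatm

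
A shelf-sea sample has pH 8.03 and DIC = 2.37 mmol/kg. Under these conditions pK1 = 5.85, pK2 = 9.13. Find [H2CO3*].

[CO2*] = 14.4 μmol/kg

α₀ = 1 / (1 + K1/[H⁺] + K1K2/[H⁺]²) = 1 / (1 + 10^+2.18 + 10^+1.08)
   = 1 / (1 + 151.36 + 12.023) = 1/164.38 = 0.006084
[CO2*] = α₀ × DIC = 0.006084 × 2.37 = 0.0144 mmol/kg = 14.4 μmol/kg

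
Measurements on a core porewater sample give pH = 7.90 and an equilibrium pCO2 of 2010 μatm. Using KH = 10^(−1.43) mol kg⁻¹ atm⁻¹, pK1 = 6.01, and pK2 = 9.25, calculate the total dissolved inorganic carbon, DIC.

DIC = 6.13 mmol/kg

[CO2*] = KH · pCO2 = 10^(−1.43) × 2010×10^-6 = 7.468×10^-5 mol/kg
α₀ = 1/(1 + K1/[H⁺] + K1K2/[H⁺]²) = 1/(1 + 10^+1.89 + 10^+0.54) = 0.01218
DIC = [CO2*]/α₀ = 7.468×10^-5 / 0.01218 = 6.13 mmol/kg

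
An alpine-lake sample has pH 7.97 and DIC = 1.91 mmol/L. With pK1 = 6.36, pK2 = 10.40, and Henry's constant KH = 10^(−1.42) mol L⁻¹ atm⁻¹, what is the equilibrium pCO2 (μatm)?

pCO2 = 1200 μatm

α₀ = 1 / (1 + K1/[H⁺] + K1K2/[H⁺]²) = 1 / (1 + 10^+1.61 + 10^-0.82)
   = 1 / (1 + 40.738 + 0.15136) = 1/41.889 = 0.02387
[CO2*] = α₀ × DIC = 0.02387 × 1.91 = 0.04560 mmol/L
pCO2 = [CO2*]/KH = 4.560×10^-5 / 3.802×10^-2 = 1200 μatm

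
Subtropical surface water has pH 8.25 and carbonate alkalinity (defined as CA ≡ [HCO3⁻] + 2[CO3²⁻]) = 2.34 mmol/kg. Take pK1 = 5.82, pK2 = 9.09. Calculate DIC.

CA = [HCO3⁻] + 2[CO3²⁻] = (α₁ + 2α₂)·DIC
At pH 8.25: [H⁺]/K1 = 10^-2.43 = 0.0037154, K2/[H⁺] = 10^-0.84 = 0.14454
α₁ = 1/(1 + 0.0037154 + 0.14454) = 1/1.1483 = 0.8709; α₂ = α₁·K2/[H⁺] = 0.1259
α₁ + 2α₂ = 1.1226
DIC = CA / (α₁ + 2α₂) = 2.34 / 1.1226 = 2.08 mmol/kg

DIC = 2.08 mmol/kg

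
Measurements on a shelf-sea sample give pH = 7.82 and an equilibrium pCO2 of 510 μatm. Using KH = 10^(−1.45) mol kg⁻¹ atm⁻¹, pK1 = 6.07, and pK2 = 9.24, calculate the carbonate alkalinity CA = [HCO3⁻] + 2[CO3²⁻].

CA = 1.09 mmol/kg

[CO2*] = KH · pCO2 = 10^(−1.45) × 510×10^-6 = 1.810×10^-5 mol/kg
α₀ = 1/(1 + K1/[H⁺] + K1K2/[H⁺]²) = 1/(1 + 10^+1.75 + 10^+0.33) = 0.01684
DIC = [CO2*]/α₀ = 1.810×10^-5 / 0.01684 = 1.074 mmol/kg
CA = (α₁ + 2α₂)·DIC = (0.9471 + 2×0.03601) × 1.074 = 1.09 mmol/kg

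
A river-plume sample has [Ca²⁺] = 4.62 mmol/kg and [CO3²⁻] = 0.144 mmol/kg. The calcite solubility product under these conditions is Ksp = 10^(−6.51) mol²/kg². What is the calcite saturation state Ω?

Ω = 2.15

Ksp = 10^(−6.51) = 3.090×10^-7
Ω = [Ca²⁺][CO3²⁻]/Ksp = (4.62×10^-3)(0.144×10^-3) / 3.090×10^-7 = 2.15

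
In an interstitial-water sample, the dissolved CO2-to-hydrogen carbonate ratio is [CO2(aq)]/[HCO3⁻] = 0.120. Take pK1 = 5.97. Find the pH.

pH = 6.89

From K1 = [H⁺][HCO3⁻]/[CO2(aq)]:  pH = pK1 − log₁₀([CO2(aq)]/[HCO3⁻])
log₁₀(0.120) = -0.921
pH = 5.97 − (-0.921) = 6.89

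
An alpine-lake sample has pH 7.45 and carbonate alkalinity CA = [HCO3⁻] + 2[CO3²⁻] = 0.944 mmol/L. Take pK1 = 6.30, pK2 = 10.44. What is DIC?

CA = [HCO3⁻] + 2[CO3²⁻] = (α₁ + 2α₂)·DIC
At pH 7.45: [H⁺]/K1 = 10^-1.15 = 0.070795, K2/[H⁺] = 10^-2.99 = 0.0010233
α₁ = 1/(1 + 0.070795 + 0.0010233) = 1/1.0718 = 0.9330; α₂ = α₁·K2/[H⁺] = 0.0009547
α₁ + 2α₂ = 0.9349
DIC = CA / (α₁ + 2α₂) = 0.944 / 0.9349 = 1.01 mmol/L

DIC = 1.01 mmol/L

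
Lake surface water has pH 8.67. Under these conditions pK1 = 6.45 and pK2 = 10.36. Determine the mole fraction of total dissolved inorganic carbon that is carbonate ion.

α₂ = 0.0199

α₂ = 1 / (1 + [H⁺]/K2 + [H⁺]²/(K1K2)) = 1 / (1 + 10^+1.69 + 10^-0.53)
   = 1 / (1 + 48.978 + 0.29512) = 1/50.273 = 0.01989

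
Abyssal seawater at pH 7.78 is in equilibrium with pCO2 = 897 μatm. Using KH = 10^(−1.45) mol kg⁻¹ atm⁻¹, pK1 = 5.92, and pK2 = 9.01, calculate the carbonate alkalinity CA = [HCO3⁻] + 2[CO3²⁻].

[CO2*] = KH · pCO2 = 10^(−1.45) × 897×10^-6 = 3.183×10^-5 mol/kg
α₀ = 1/(1 + K1/[H⁺] + K1K2/[H⁺]²) = 1/(1 + 10^+1.86 + 10^+0.63) = 0.01287
DIC = [CO2*]/α₀ = 3.183×10^-5 / 0.01287 = 2.473 mmol/kg
CA = (α₁ + 2α₂)·DIC = (0.9322 + 2×0.05489) × 2.473 = 2.58 mmol/kg

CA = 2.58 mmol/kg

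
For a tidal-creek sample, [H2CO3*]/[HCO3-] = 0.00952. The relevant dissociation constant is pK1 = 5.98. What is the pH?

From K1 = [H⁺][HCO3-]/[H2CO3*]:  pH = pK1 − log₁₀([H2CO3*]/[HCO3-])
log₁₀(0.00952) = -2.021
pH = 5.98 − (-2.021) = 8.00

pH = 8.00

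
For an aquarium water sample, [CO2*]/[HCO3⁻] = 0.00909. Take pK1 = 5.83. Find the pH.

pH = 7.87

From K1 = [H⁺][HCO3⁻]/[CO2*]:  pH = pK1 − log₁₀([CO2*]/[HCO3⁻])
log₁₀(0.00909) = -2.041
pH = 5.83 − (-2.041) = 7.87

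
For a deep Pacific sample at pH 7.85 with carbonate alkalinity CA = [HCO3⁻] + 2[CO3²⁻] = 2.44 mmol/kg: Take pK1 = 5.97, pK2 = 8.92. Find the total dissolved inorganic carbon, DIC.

CA = [HCO3⁻] + 2[CO3²⁻] = (α₁ + 2α₂)·DIC
At pH 7.85: [H⁺]/K1 = 10^-1.88 = 0.013183, K2/[H⁺] = 10^-1.07 = 0.085114
α₁ = 1/(1 + 0.013183 + 0.085114) = 1/1.0983 = 0.9105; α₂ = α₁·K2/[H⁺] = 0.07750
α₁ + 2α₂ = 1.0655
DIC = CA / (α₁ + 2α₂) = 2.44 / 1.0655 = 2.29 mmol/kg

DIC = 2.29 mmol/kg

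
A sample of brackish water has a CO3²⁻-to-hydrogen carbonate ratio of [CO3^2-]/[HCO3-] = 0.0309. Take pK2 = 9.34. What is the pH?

pH = 7.83

From K2 = [H⁺][CO3^2-]/[HCO3-]:  pH = pK2 + log₁₀([CO3^2-]/[HCO3-])
log₁₀(0.0309) = -1.510
pH = 9.34 + (-1.510) = 7.83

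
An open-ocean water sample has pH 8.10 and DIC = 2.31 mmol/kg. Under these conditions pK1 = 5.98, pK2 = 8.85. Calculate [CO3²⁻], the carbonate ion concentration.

[CO3²⁻] = 0.347 mmol/kg

α₂ = 1 / (1 + [H⁺]/K2 + [H⁺]²/(K1K2)) = 1 / (1 + 10^+0.75 + 10^-1.37)
   = 1 / (1 + 5.6234 + 0.042658) = 1/6.6661 = 0.1500
[CO3²⁻] = α₂ × DIC = 0.1500 × 2.31 = 0.347 mmol/kg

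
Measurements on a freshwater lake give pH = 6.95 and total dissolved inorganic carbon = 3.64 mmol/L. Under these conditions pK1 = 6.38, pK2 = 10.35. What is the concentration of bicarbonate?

[HCO3⁻] = 2.87 mmol/L

α₁ = 1 / (1 + [H⁺]/K1 + K2/[H⁺]) = 1 / (1 + 10^-0.57 + 10^-3.40)
   = 1 / (1 + 0.26915 + 0.00039811) = 1/1.2696 = 0.7877
[HCO3⁻] = α₁ × DIC = 0.7877 × 3.64 = 2.87 mmol/L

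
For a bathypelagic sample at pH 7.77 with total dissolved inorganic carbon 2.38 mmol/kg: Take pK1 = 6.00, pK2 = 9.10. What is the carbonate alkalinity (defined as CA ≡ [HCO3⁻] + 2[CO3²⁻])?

CA = 2.45 mmol/kg

CA = [HCO3⁻] + 2[CO3²⁻] = (α₁ + 2α₂)·DIC
At pH 7.77: [H⁺]/K1 = 10^-1.77 = 0.016982, K2/[H⁺] = 10^-1.33 = 0.046774
α₁ = 1/(1 + 0.016982 + 0.046774) = 1/1.0638 = 0.9401; α₂ = α₁·K2/[H⁺] = 0.04397
α₁ + 2α₂ = 1.0280
CA = 1.0280 × 2.38 = 2.45 mmol/kg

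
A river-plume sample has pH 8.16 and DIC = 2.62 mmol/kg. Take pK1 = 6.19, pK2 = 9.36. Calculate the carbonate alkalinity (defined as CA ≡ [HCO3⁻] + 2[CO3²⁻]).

CA = 2.75 mmol/kg

CA = [HCO3⁻] + 2[CO3²⁻] = (α₁ + 2α₂)·DIC
At pH 8.16: [H⁺]/K1 = 10^-1.97 = 0.010715, K2/[H⁺] = 10^-1.20 = 0.063096
α₁ = 1/(1 + 0.010715 + 0.063096) = 1/1.0738 = 0.9313; α₂ = α₁·K2/[H⁺] = 0.05876
α₁ + 2α₂ = 1.0488
CA = 1.0488 × 2.62 = 2.75 mmol/kg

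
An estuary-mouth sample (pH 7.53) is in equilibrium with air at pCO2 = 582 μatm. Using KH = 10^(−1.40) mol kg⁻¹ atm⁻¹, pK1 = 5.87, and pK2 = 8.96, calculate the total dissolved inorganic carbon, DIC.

[CO2*] = KH · pCO2 = 10^(−1.40) × 582×10^-6 = 2.317×10^-5 mol/kg
α₀ = 1/(1 + K1/[H⁺] + K1K2/[H⁺]²) = 1/(1 + 10^+1.66 + 10^+0.23) = 0.02066
DIC = [CO2*]/α₀ = 2.317×10^-5 / 0.02066 = 1.12 mmol/kg

DIC = 1.12 mmol/kg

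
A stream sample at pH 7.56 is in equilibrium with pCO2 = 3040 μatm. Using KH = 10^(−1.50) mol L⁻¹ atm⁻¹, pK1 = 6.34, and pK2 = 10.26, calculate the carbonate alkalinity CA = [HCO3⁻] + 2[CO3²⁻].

CA = 1.60 mmol/L

[CO2*] = KH · pCO2 = 10^(−1.50) × 3040×10^-6 = 9.613×10^-5 mol/L
α₀ = 1/(1 + K1/[H⁺] + K1K2/[H⁺]²) = 1/(1 + 10^+1.22 + 10^-1.48) = 0.05672
DIC = [CO2*]/α₀ = 9.613×10^-5 / 0.05672 = 1.695 mmol/L
CA = (α₁ + 2α₂)·DIC = (0.9414 + 2×0.001878) × 1.695 = 1.60 mmol/L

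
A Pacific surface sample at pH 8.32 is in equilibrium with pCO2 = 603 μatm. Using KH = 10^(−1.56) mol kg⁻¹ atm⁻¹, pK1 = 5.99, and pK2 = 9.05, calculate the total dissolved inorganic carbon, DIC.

[CO2*] = KH · pCO2 = 10^(−1.56) × 603×10^-6 = 1.661×10^-5 mol/kg
α₀ = 1/(1 + K1/[H⁺] + K1K2/[H⁺]²) = 1/(1 + 10^+2.33 + 10^+1.60) = 0.003928
DIC = [CO2*]/α₀ = 1.661×10^-5 / 0.003928 = 4.23 mmol/kg

DIC = 4.23 mmol/kg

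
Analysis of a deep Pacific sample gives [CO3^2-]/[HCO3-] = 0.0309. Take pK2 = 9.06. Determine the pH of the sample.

pH = 7.55

From K2 = [H⁺][CO3^2-]/[HCO3-]:  pH = pK2 + log₁₀([CO3^2-]/[HCO3-])
log₁₀(0.0309) = -1.510
pH = 9.06 + (-1.510) = 7.55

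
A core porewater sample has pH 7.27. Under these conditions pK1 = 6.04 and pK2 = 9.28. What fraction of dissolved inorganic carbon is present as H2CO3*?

α₀ = 1 / (1 + K1/[H⁺] + K1K2/[H⁺]²) = 1 / (1 + 10^+1.23 + 10^-0.78)
   = 1 / (1 + 16.982 + 0.16596) = 1/18.148 = 0.05510

α₀ = 0.0551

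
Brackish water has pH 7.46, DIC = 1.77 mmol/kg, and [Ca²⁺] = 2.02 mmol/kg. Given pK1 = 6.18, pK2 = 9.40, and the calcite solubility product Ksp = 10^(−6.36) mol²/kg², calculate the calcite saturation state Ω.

Ω = 0.0884

α₂ = 1 / (1 + [H⁺]/K2 + [H⁺]²/(K1K2)) = 1 / (1 + 10^+1.94 + 10^+0.66)
   = 1 / (1 + 87.096 + 4.5709) = 1/92.667 = 0.01079
[CO3²⁻] = α₂ × DIC = 0.01079 × 1.77 = 0.01910 mmol/kg = 19.10 μmol/kg
Ksp = 10^(−6.36) = 4.365×10^-7
Ω = [Ca²⁺][CO3²⁻]/Ksp = (2.02×10^-3)(1.910×10^-5) / 4.365×10^-7 = 0.0884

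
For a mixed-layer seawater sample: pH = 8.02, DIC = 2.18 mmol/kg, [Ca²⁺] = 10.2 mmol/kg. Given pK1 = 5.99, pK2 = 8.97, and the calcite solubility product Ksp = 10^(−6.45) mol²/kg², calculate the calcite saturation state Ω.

Ω = 6.27

α₂ = 1 / (1 + [H⁺]/K2 + [H⁺]²/(K1K2)) = 1 / (1 + 10^+0.95 + 10^-1.08)
   = 1 / (1 + 8.9125 + 0.083176) = 1/9.9957 = 0.1000
[CO3²⁻] = α₂ × DIC = 0.1000 × 2.18 = 0.2181 mmol/kg
Ksp = 10^(−6.45) = 3.548×10^-7
Ω = [Ca²⁺][CO3²⁻]/Ksp = (10.2×10^-3)(2.181×10^-4) / 3.548×10^-7 = 6.27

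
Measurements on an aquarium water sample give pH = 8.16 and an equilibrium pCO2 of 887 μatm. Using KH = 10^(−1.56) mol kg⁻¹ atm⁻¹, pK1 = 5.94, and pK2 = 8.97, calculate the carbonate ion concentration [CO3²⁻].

[CO3²⁻] = 0.628 mmol/kg

[CO2*] = KH · pCO2 = 10^(−1.56) × 887×10^-6 = 2.443×10^-5 mol/kg
α₀ = 1/(1 + K1/[H⁺] + K1K2/[H⁺]²) = 1/(1 + 10^+2.22 + 10^+1.41) = 0.005190
DIC = [CO2*]/α₀ = 2.443×10^-5 / 0.005190 = 4.707 mmol/kg
[CO3²⁻] = α₂·DIC; α₂ = 0.1334, so [CO3²⁻] = 0.1334 × 4.707 = 0.628 mmol/kg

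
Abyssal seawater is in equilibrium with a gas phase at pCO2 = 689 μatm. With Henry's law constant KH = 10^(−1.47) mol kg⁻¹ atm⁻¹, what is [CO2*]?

[CO2*] = 23.3 μmol/kg

KH = 10^(−1.47) = 3.388×10^-2 mol kg⁻¹ atm⁻¹
[CO2*] = KH · pCO2 = 3.388×10^-2 × 689×10^-6 atm = 2.33×10^-5 mol/kg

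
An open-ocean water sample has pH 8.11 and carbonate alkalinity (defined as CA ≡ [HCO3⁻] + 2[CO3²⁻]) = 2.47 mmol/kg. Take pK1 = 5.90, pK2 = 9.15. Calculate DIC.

CA = [HCO3⁻] + 2[CO3²⁻] = (α₁ + 2α₂)·DIC
At pH 8.11: [H⁺]/K1 = 10^-2.21 = 0.0061660, K2/[H⁺] = 10^-1.04 = 0.091201
α₁ = 1/(1 + 0.0061660 + 0.091201) = 1/1.0974 = 0.9113; α₂ = α₁·K2/[H⁺] = 0.08311
α₁ + 2α₂ = 1.0775
DIC = CA / (α₁ + 2α₂) = 2.47 / 1.0775 = 2.29 mmol/kg

DIC = 2.29 mmol/kg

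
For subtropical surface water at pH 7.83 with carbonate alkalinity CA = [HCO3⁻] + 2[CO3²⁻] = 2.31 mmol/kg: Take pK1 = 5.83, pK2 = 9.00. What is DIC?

CA = [HCO3⁻] + 2[CO3²⁻] = (α₁ + 2α₂)·DIC
At pH 7.83: [H⁺]/K1 = 10^-2.00 = 0.010000, K2/[H⁺] = 10^-1.17 = 0.067608
α₁ = 1/(1 + 0.010000 + 0.067608) = 1/1.0776 = 0.9280; α₂ = α₁·K2/[H⁺] = 0.06274
α₁ + 2α₂ = 1.0535
DIC = CA / (α₁ + 2α₂) = 2.31 / 1.0535 = 2.19 mmol/kg

DIC = 2.19 mmol/kg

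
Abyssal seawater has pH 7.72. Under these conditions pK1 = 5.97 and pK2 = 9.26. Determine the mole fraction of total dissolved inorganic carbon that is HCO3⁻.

α₁ = 1 / (1 + [H⁺]/K1 + K2/[H⁺]) = 1 / (1 + 10^-1.75 + 10^-1.54)
   = 1 / (1 + 0.017783 + 0.028840) = 1/1.0466 = 0.9555

α₁ = 0.955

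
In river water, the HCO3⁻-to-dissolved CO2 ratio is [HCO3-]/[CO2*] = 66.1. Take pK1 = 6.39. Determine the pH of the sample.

From K1 = [H⁺][HCO3-]/[CO2*]:  pH = pK1 + log₁₀([HCO3-]/[CO2*])
log₁₀(66.1) = +1.820
pH = 6.39 + (+1.820) = 8.21

pH = 8.21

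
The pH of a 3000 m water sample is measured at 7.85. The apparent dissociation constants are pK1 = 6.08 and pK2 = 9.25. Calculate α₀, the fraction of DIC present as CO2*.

α₀ = 0.0161

α₀ = 1 / (1 + K1/[H⁺] + K1K2/[H⁺]²) = 1 / (1 + 10^+1.77 + 10^+0.37)
   = 1 / (1 + 58.884 + 2.3442) = 1/62.229 = 0.01607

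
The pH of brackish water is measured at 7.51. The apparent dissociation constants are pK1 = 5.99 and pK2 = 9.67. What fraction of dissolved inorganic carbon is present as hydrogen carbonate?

α₁ = 0.964

α₁ = 1 / (1 + [H⁺]/K1 + K2/[H⁺]) = 1 / (1 + 10^-1.52 + 10^-2.16)
   = 1 / (1 + 0.030200 + 0.0069183) = 1/1.0371 = 0.9642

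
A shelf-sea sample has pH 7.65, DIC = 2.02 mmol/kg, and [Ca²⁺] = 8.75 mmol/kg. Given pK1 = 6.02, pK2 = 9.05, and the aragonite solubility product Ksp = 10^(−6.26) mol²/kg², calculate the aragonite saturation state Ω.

α₂ = 1 / (1 + [H⁺]/K2 + [H⁺]²/(K1K2)) = 1 / (1 + 10^+1.40 + 10^-0.23)
   = 1 / (1 + 25.119 + 0.58884) = 1/26.708 = 0.03744
[CO3²⁻] = α₂ × DIC = 0.03744 × 2.02 = 0.07563 mmol/kg
Ksp = 10^(−6.26) = 5.495×10^-7
Ω = [Ca²⁺][CO3²⁻]/Ksp = (8.75×10^-3)(7.563×10^-5) / 5.495×10^-7 = 1.20

Ω = 1.20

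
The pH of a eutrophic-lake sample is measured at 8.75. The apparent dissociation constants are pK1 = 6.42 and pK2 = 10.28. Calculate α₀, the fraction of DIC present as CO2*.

α₀ = 0.00452

α₀ = 1 / (1 + K1/[H⁺] + K1K2/[H⁺]²) = 1 / (1 + 10^+2.33 + 10^+0.80)
   = 1 / (1 + 213.80 + 6.3096) = 1/221.11 = 0.004523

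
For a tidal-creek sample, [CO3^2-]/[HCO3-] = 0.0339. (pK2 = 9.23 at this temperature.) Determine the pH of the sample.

From K2 = [H⁺][CO3^2-]/[HCO3-]:  pH = pK2 + log₁₀([CO3^2-]/[HCO3-])
log₁₀(0.0339) = -1.470
pH = 9.23 + (-1.470) = 7.76

pH = 7.76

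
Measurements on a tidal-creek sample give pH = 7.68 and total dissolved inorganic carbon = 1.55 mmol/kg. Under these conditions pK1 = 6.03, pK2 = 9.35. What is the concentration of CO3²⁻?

[CO3²⁻] = 0.0317 mmol/kg

α₂ = 1 / (1 + [H⁺]/K2 + [H⁺]²/(K1K2)) = 1 / (1 + 10^+1.67 + 10^+0.02)
   = 1 / (1 + 46.774 + 1.0471) = 1/48.821 = 0.02048
[CO3²⁻] = α₂ × DIC = 0.02048 × 1.55 = 0.0317 mmol/kg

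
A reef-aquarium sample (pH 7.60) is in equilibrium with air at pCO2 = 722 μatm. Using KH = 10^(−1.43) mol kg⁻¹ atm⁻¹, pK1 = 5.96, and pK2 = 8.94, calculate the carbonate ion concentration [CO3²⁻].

[CO3²⁻] = 0.0535 mmol/kg

[CO2*] = KH · pCO2 = 10^(−1.43) × 722×10^-6 = 2.682×10^-5 mol/kg
α₀ = 1/(1 + K1/[H⁺] + K1K2/[H⁺]²) = 1/(1 + 10^+1.64 + 10^+0.30) = 0.02144
DIC = [CO2*]/α₀ = 2.682×10^-5 / 0.02144 = 1.251 mmol/kg
[CO3²⁻] = α₂·DIC; α₂ = 0.04277, so [CO3²⁻] = 0.04277 × 1.251 = 0.0535 mmol/kg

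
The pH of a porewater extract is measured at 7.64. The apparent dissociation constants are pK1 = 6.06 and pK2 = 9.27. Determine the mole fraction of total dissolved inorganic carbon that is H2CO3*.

α₀ = 1 / (1 + K1/[H⁺] + K1K2/[H⁺]²) = 1 / (1 + 10^+1.58 + 10^-0.05)
   = 1 / (1 + 38.019 + 0.89125) = 1/39.910 = 0.02506

α₀ = 0.0251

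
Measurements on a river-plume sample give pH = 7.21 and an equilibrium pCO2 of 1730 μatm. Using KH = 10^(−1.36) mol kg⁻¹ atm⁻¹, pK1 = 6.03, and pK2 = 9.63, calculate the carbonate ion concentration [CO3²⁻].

[CO2*] = KH · pCO2 = 10^(−1.36) × 1730×10^-6 = 7.552×10^-5 mol/kg
α₀ = 1/(1 + K1/[H⁺] + K1K2/[H⁺]²) = 1/(1 + 10^+1.18 + 10^-1.24) = 0.06175
DIC = [CO2*]/α₀ = 7.552×10^-5 / 0.06175 = 1.223 mmol/kg
[CO3²⁻] = α₂·DIC; α₂ = 0.003554, so [CO3²⁻] = 0.003554 × 1.223 = 0.00435 mmol/kg = 4.35 μmol/kg

[CO3²⁻] = 4.35 μmol/kg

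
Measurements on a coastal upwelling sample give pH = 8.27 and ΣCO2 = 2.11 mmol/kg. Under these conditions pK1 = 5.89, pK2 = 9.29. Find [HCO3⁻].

α₁ = 1 / (1 + [H⁺]/K1 + K2/[H⁺]) = 1 / (1 + 10^-2.38 + 10^-1.02)
   = 1 / (1 + 0.0041687 + 0.095499) = 1/1.0997 = 0.9094
[HCO3⁻] = α₁ × DIC = 0.9094 × 2.11 = 1.92 mmol/kg

[HCO3⁻] = 1.92 mmol/kg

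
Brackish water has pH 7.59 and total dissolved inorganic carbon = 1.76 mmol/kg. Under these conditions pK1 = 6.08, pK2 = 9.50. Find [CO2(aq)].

[CO2*] = 0.0521 mmol/kg

α₀ = 1 / (1 + K1/[H⁺] + K1K2/[H⁺]²) = 1 / (1 + 10^+1.51 + 10^-0.40)
   = 1 / (1 + 32.359 + 0.39811) = 1/33.757 = 0.02962
[CO2*] = α₀ × DIC = 0.02962 × 1.76 = 0.0521 mmol/kg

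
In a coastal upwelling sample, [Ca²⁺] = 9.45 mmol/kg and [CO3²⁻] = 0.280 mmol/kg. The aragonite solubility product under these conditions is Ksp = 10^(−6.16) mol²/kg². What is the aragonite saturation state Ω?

Ksp = 10^(−6.16) = 6.918×10^-7
Ω = [Ca²⁺][CO3²⁻]/Ksp = (9.45×10^-3)(0.280×10^-3) / 6.918×10^-7 = 3.82

Ω = 3.82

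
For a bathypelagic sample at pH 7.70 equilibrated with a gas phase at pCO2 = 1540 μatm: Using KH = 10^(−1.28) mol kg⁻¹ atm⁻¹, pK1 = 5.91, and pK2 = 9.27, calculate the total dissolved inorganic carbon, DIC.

[CO2*] = KH · pCO2 = 10^(−1.28) × 1540×10^-6 = 8.082×10^-5 mol/kg
α₀ = 1/(1 + K1/[H⁺] + K1K2/[H⁺]²) = 1/(1 + 10^+1.79 + 10^+0.22) = 0.01555
DIC = [CO2*]/α₀ = 8.082×10^-5 / 0.01555 = 5.20 mmol/kg

DIC = 5.20 mmol/kg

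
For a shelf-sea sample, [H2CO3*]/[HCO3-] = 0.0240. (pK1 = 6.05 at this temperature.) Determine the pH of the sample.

From K1 = [H⁺][HCO3-]/[H2CO3*]:  pH = pK1 − log₁₀([H2CO3*]/[HCO3-])
log₁₀(0.0240) = -1.620
pH = 6.05 − (-1.620) = 7.67

pH = 7.67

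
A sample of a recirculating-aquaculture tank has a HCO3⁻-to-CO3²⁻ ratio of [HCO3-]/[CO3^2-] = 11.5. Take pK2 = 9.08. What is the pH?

pH = 8.02

From K2 = [H⁺][CO3^2-]/[HCO3-]:  pH = pK2 − log₁₀([HCO3-]/[CO3^2-])
log₁₀(11.5) = +1.061
pH = 9.08 − (+1.061) = 8.02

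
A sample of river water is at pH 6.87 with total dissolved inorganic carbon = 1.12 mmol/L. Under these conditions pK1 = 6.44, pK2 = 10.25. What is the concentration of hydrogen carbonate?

[HCO3⁻] = 0.816 mmol/L

α₁ = 1 / (1 + [H⁺]/K1 + K2/[H⁺]) = 1 / (1 + 10^-0.43 + 10^-3.38)
   = 1 / (1 + 0.37154 + 0.00041687) = 1/1.3720 = 0.7289
[HCO3⁻] = α₁ × DIC = 0.7289 × 1.12 = 0.816 mmol/L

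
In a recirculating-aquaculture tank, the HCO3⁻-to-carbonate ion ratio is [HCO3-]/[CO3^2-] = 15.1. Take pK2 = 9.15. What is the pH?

From K2 = [H⁺][CO3^2-]/[HCO3-]:  pH = pK2 − log₁₀([HCO3-]/[CO3^2-])
log₁₀(15.1) = +1.179
pH = 9.15 − (+1.179) = 7.97

pH = 7.97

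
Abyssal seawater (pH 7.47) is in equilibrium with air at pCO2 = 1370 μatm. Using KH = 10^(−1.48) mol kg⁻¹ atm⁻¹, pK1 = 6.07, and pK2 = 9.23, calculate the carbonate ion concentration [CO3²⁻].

[CO2*] = KH · pCO2 = 10^(−1.48) × 1370×10^-6 = 4.536×10^-5 mol/kg
α₀ = 1/(1 + K1/[H⁺] + K1K2/[H⁺]²) = 1/(1 + 10^+1.40 + 10^-0.36) = 0.03766
DIC = [CO2*]/α₀ = 4.536×10^-5 / 0.03766 = 1.205 mmol/kg
[CO3²⁻] = α₂·DIC; α₂ = 0.01644, so [CO3²⁻] = 0.01644 × 1.205 = 0.0198 mmol/kg = 19.8 μmol/kg

[CO3²⁻] = 19.8 μmol/kg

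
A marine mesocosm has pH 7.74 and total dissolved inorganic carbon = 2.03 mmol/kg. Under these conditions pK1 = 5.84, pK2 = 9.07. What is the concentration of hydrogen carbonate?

α₁ = 1 / (1 + [H⁺]/K1 + K2/[H⁺]) = 1 / (1 + 10^-1.90 + 10^-1.33)
   = 1 / (1 + 0.012589 + 0.046774) = 1/1.0594 = 0.9440
[HCO3⁻] = α₁ × DIC = 0.9440 × 2.03 = 1.92 mmol/kg

[HCO3⁻] = 1.92 mmol/kg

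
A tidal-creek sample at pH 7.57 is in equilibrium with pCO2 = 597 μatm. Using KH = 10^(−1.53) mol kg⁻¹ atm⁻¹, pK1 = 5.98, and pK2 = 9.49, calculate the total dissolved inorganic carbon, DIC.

[CO2*] = KH · pCO2 = 10^(−1.53) × 597×10^-6 = 1.762×10^-5 mol/kg
α₀ = 1/(1 + K1/[H⁺] + K1K2/[H⁺]²) = 1/(1 + 10^+1.59 + 10^-0.33) = 0.02477
DIC = [CO2*]/α₀ = 1.762×10^-5 / 0.02477 = 0.711 mmol/kg

DIC = 0.711 mmol/kg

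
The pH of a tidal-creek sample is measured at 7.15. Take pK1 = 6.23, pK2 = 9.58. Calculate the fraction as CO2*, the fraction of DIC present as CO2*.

α₀ = 1 / (1 + K1/[H⁺] + K1K2/[H⁺]²) = 1 / (1 + 10^+0.92 + 10^-1.51)
   = 1 / (1 + 8.3176 + 0.030903) = 1/9.3485 = 0.1070

α₀ = 0.107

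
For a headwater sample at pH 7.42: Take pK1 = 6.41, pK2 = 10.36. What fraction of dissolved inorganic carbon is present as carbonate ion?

α₂ = 1 / (1 + [H⁺]/K2 + [H⁺]²/(K1K2)) = 1 / (1 + 10^+2.94 + 10^+1.93)
   = 1 / (1 + 870.96 + 85.114) = 1/957.08 = 0.001045

α₂ = 0.00104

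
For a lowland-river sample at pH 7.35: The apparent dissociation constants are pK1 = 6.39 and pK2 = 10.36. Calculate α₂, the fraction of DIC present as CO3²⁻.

α₂ = 1 / (1 + [H⁺]/K2 + [H⁺]²/(K1K2)) = 1 / (1 + 10^+3.01 + 10^+2.05)
   = 1 / (1 + 1023.3 + 112.20) = 1/1136.5 = 0.0008799

α₂ = 0.000880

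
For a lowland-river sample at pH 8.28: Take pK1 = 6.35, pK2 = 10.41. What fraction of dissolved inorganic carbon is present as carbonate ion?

α₂ = 0.00727

α₂ = 1 / (1 + [H⁺]/K2 + [H⁺]²/(K1K2)) = 1 / (1 + 10^+2.13 + 10^+0.20)
   = 1 / (1 + 134.90 + 1.5849) = 1/137.48 = 0.007274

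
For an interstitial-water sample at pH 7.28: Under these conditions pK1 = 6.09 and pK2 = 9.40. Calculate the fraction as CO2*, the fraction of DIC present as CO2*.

α₀ = 0.0602

α₀ = 1 / (1 + K1/[H⁺] + K1K2/[H⁺]²) = 1 / (1 + 10^+1.19 + 10^-0.93)
   = 1 / (1 + 15.488 + 0.11749) = 1/16.606 = 0.06022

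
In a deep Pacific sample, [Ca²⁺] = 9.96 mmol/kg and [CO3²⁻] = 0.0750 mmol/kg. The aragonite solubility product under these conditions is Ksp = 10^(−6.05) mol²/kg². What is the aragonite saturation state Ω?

Ω = 0.838

Ksp = 10^(−6.05) = 8.913×10^-7
Ω = [Ca²⁺][CO3²⁻]/Ksp = (9.96×10^-3)(0.0750×10^-3) / 8.913×10^-7 = 0.838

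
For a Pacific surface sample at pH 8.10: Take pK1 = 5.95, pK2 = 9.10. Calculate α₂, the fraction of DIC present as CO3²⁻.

α₂ = 0.0903

α₂ = 1 / (1 + [H⁺]/K2 + [H⁺]²/(K1K2)) = 1 / (1 + 10^+1.00 + 10^-1.15)
   = 1 / (1 + 10.000 + 0.070795) = 1/11.071 = 0.09033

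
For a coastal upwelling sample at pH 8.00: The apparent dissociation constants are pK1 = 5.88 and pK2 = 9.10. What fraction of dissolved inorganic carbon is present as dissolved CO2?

α₀ = 1 / (1 + K1/[H⁺] + K1K2/[H⁺]²) = 1 / (1 + 10^+2.12 + 10^+1.02)
   = 1 / (1 + 131.83 + 10.471) = 1/143.30 = 0.006979

α₀ = 0.00698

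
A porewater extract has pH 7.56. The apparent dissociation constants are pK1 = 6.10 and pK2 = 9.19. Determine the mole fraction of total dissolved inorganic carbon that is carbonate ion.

α₂ = 1 / (1 + [H⁺]/K2 + [H⁺]²/(K1K2)) = 1 / (1 + 10^+1.63 + 10^+0.17)
   = 1 / (1 + 42.658 + 1.4791) = 1/45.137 = 0.02215

α₂ = 0.0222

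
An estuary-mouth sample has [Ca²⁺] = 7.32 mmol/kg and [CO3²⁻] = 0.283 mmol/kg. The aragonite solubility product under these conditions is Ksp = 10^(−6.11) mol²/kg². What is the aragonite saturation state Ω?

Ω = 2.67

Ksp = 10^(−6.11) = 7.762×10^-7
Ω = [Ca²⁺][CO3²⁻]/Ksp = (7.32×10^-3)(0.283×10^-3) / 7.762×10^-7 = 2.67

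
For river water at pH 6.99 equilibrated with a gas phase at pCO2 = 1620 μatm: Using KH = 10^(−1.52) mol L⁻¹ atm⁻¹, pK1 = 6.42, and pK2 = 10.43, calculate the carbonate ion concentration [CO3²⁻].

[CO2*] = KH · pCO2 = 10^(−1.52) × 1620×10^-6 = 4.892×10^-5 mol/L
α₀ = 1/(1 + K1/[H⁺] + K1K2/[H⁺]²) = 1/(1 + 10^+0.57 + 10^-2.87) = 0.2120
DIC = [CO2*]/α₀ = 4.892×10^-5 / 0.2120 = 0.2308 mmol/L
[CO3²⁻] = α₂·DIC; α₂ = 0.0002860, so [CO3²⁻] = 0.0002860 × 0.2308 = 6.60×10^-5 mmol/L = 0.0660 μmol/L

[CO3²⁻] = 0.0660 μmol/L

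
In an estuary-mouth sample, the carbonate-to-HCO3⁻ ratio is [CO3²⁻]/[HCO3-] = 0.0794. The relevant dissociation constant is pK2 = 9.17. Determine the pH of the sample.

pH = 8.07

From K2 = [H⁺][CO3²⁻]/[HCO3-]:  pH = pK2 + log₁₀([CO3²⁻]/[HCO3-])
log₁₀(0.0794) = -1.100
pH = 9.17 + (-1.100) = 8.07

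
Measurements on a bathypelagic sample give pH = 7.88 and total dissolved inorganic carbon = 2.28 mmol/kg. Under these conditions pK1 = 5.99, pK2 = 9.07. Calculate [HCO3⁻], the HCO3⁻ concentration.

[HCO3⁻] = 2.12 mmol/kg

α₁ = 1 / (1 + [H⁺]/K1 + K2/[H⁺]) = 1 / (1 + 10^-1.89 + 10^-1.19)
   = 1 / (1 + 0.012882 + 0.064565) = 1/1.0774 = 0.9281
[HCO3⁻] = α₁ × DIC = 0.9281 × 2.28 = 2.12 mmol/kg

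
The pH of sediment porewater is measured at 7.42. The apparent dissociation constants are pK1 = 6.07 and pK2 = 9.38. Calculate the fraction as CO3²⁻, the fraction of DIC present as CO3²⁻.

α₂ = 0.0104

α₂ = 1 / (1 + [H⁺]/K2 + [H⁺]²/(K1K2)) = 1 / (1 + 10^+1.96 + 10^+0.61)
   = 1 / (1 + 91.201 + 4.0738) = 1/96.275 = 0.01039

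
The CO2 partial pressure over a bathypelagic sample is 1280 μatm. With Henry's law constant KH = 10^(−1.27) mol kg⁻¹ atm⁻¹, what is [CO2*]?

[CO2*] = 68.7 μmol/kg

KH = 10^(−1.27) = 5.370×10^-2 mol kg⁻¹ atm⁻¹
[CO2*] = KH · pCO2 = 5.370×10^-2 × 1280×10^-6 atm = 6.87×10^-5 mol/kg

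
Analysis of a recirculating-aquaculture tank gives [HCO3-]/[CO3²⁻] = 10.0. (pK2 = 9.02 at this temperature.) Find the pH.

pH = 8.02

From K2 = [H⁺][CO3²⁻]/[HCO3-]:  pH = pK2 − log₁₀([HCO3-]/[CO3²⁻])
log₁₀(10.0) = +1.000
pH = 9.02 − (+1.000) = 8.02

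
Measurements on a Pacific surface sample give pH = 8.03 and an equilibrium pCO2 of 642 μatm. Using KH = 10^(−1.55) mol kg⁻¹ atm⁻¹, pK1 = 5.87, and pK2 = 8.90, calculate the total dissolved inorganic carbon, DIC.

DIC = 2.99 mmol/kg

[CO2*] = KH · pCO2 = 10^(−1.55) × 642×10^-6 = 1.809×10^-5 mol/kg
α₀ = 1/(1 + K1/[H⁺] + K1K2/[H⁺]²) = 1/(1 + 10^+2.16 + 10^+1.29) = 0.006059
DIC = [CO2*]/α₀ = 1.809×10^-5 / 0.006059 = 2.99 mmol/kg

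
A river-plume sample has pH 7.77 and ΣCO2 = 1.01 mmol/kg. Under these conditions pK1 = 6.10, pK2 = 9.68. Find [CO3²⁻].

α₂ = 1 / (1 + [H⁺]/K2 + [H⁺]²/(K1K2)) = 1 / (1 + 10^+1.91 + 10^+0.24)
   = 1 / (1 + 81.283 + 1.7378) = 1/84.021 = 0.01190
[CO3²⁻] = α₂ × DIC = 0.01190 × 1.01 = 0.0120 mmol/kg = 12.0 μmol/kg

[CO3²⁻] = 12.0 μmol/kg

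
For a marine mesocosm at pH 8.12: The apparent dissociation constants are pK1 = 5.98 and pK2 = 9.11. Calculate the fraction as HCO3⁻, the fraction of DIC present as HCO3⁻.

α₁ = 0.901

α₁ = 1 / (1 + [H⁺]/K1 + K2/[H⁺]) = 1 / (1 + 10^-2.14 + 10^-0.99)
   = 1 / (1 + 0.0072444 + 0.10233) = 1/1.1096 = 0.9012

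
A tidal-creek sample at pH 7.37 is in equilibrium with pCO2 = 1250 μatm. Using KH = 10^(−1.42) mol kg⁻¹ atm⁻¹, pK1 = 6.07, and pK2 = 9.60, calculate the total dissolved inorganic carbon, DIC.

DIC = 1.00 mmol/kg

[CO2*] = KH · pCO2 = 10^(−1.42) × 1250×10^-6 = 4.752×10^-5 mol/kg
α₀ = 1/(1 + K1/[H⁺] + K1K2/[H⁺]²) = 1/(1 + 10^+1.30 + 10^-0.93) = 0.04746
DIC = [CO2*]/α₀ = 4.752×10^-5 / 0.04746 = 1.00 mmol/kg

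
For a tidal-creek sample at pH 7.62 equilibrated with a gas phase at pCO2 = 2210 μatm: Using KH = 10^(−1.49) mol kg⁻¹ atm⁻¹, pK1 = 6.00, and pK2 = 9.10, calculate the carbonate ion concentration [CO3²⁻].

[CO2*] = KH · pCO2 = 10^(−1.49) × 2210×10^-6 = 7.151×10^-5 mol/kg
α₀ = 1/(1 + K1/[H⁺] + K1K2/[H⁺]²) = 1/(1 + 10^+1.62 + 10^+0.14) = 0.02269
DIC = [CO2*]/α₀ = 7.151×10^-5 / 0.02269 = 3.151 mmol/kg
[CO3²⁻] = α₂·DIC; α₂ = 0.03132, so [CO3²⁻] = 0.03132 × 3.151 = 0.0987 mmol/kg

[CO3²⁻] = 0.0987 mmol/kg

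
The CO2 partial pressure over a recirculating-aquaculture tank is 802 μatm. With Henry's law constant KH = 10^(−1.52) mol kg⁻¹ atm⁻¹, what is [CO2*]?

KH = 10^(−1.52) = 3.020×10^-2 mol kg⁻¹ atm⁻¹
[CO2*] = KH · pCO2 = 3.020×10^-2 × 802×10^-6 atm = 2.42×10^-5 mol/kg

[CO2*] = 24.2 μmol/kg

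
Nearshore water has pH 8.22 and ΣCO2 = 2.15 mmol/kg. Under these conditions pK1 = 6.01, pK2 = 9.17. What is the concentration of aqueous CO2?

α₀ = 1 / (1 + K1/[H⁺] + K1K2/[H⁺]²) = 1 / (1 + 10^+2.21 + 10^+1.26)
   = 1 / (1 + 162.18 + 18.197) = 1/181.38 = 0.005513
[CO2*] = α₀ × DIC = 0.005513 × 2.15 = 0.0119 mmol/kg = 11.9 μmol/kg

[CO2*] = 11.9 μmol/kg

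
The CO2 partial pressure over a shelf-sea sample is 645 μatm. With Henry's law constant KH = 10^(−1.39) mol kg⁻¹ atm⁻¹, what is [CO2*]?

[CO2*] = 26.3 μmol/kg

KH = 10^(−1.39) = 4.074×10^-2 mol kg⁻¹ atm⁻¹
[CO2*] = KH · pCO2 = 4.074×10^-2 × 645×10^-6 atm = 2.63×10^-5 mol/kg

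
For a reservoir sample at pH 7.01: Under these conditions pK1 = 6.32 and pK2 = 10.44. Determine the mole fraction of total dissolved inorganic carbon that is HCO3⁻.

α₁ = 1 / (1 + [H⁺]/K1 + K2/[H⁺]) = 1 / (1 + 10^-0.69 + 10^-3.43)
   = 1 / (1 + 0.20417 + 0.00037154) = 1/1.2045 = 0.8302

α₁ = 0.830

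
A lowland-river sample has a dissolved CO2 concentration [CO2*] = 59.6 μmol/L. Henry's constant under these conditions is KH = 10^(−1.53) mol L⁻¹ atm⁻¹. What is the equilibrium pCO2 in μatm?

KH = 10^(−1.53) = 2.951×10^-2 mol L⁻¹ atm⁻¹
pCO2 = [CO2*]/KH = 59.6×10^-6 / 2.951×10^-2 = 2.02×10^-3 atm = 2020 μatm

pCO2 = 2020 μatm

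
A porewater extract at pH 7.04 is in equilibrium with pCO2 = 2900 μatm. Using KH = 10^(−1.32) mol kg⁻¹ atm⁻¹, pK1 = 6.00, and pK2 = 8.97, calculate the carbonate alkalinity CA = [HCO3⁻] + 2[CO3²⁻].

CA = 1.56 mmol/kg

[CO2*] = KH · pCO2 = 10^(−1.32) × 2900×10^-6 = 1.388×10^-4 mol/kg
α₀ = 1/(1 + K1/[H⁺] + K1K2/[H⁺]²) = 1/(1 + 10^+1.04 + 10^-0.89) = 0.08269
DIC = [CO2*]/α₀ = 1.388×10^-4 / 0.08269 = 1.679 mmol/kg
CA = (α₁ + 2α₂)·DIC = (0.9067 + 2×0.01065) × 1.679 = 1.56 mmol/kg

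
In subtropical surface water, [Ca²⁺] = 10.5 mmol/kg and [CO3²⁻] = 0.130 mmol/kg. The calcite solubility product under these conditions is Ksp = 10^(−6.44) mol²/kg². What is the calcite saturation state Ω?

Ω = 3.76

Ksp = 10^(−6.44) = 3.631×10^-7
Ω = [Ca²⁺][CO3²⁻]/Ksp = (10.5×10^-3)(0.130×10^-3) / 3.631×10^-7 = 3.76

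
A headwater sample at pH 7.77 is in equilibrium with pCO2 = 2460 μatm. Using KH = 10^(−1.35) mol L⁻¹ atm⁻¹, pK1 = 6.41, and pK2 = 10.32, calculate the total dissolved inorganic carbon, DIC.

[CO2*] = KH · pCO2 = 10^(−1.35) × 2460×10^-6 = 1.099×10^-4 mol/L
α₀ = 1/(1 + K1/[H⁺] + K1K2/[H⁺]²) = 1/(1 + 10^+1.36 + 10^-1.19) = 0.04171
DIC = [CO2*]/α₀ = 1.099×10^-4 / 0.04171 = 2.63 mmol/L

DIC = 2.63 mmol/L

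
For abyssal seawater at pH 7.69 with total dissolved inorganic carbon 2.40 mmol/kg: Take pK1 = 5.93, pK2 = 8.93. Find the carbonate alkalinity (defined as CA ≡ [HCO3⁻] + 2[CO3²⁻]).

CA = 2.49 mmol/kg

CA = [HCO3⁻] + 2[CO3²⁻] = (α₁ + 2α₂)·DIC
At pH 7.69: [H⁺]/K1 = 10^-1.76 = 0.017378, K2/[H⁺] = 10^-1.24 = 0.057544
α₁ = 1/(1 + 0.017378 + 0.057544) = 1/1.0749 = 0.9303; α₂ = α₁·K2/[H⁺] = 0.05353
α₁ + 2α₂ = 1.0374
CA = 1.0374 × 2.40 = 2.49 mmol/kg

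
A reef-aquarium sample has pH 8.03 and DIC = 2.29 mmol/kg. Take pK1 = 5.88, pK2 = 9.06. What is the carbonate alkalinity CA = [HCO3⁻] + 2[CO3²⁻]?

CA = 2.47 mmol/kg

CA = [HCO3⁻] + 2[CO3²⁻] = (α₁ + 2α₂)·DIC
At pH 8.03: [H⁺]/K1 = 10^-2.15 = 0.0070795, K2/[H⁺] = 10^-1.03 = 0.093325
α₁ = 1/(1 + 0.0070795 + 0.093325) = 1/1.1004 = 0.9088; α₂ = α₁·K2/[H⁺] = 0.08481
α₁ + 2α₂ = 1.0784
CA = 1.0784 × 2.29 = 2.47 mmol/kg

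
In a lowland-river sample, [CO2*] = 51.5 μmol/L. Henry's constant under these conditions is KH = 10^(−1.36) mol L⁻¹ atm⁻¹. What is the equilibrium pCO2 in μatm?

KH = 10^(−1.36) = 4.365×10^-2 mol L⁻¹ atm⁻¹
pCO2 = [CO2*]/KH = 51.5×10^-6 / 4.365×10^-2 = 1.18×10^-3 atm = 1180 μatm

pCO2 = 1180 μatm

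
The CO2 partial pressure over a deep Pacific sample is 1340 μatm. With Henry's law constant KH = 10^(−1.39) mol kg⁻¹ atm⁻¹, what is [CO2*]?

[CO2*] = 54.6 μmol/kg

KH = 10^(−1.39) = 4.074×10^-2 mol kg⁻¹ atm⁻¹
[CO2*] = KH · pCO2 = 4.074×10^-2 × 1340×10^-6 atm = 5.46×10^-5 mol/kg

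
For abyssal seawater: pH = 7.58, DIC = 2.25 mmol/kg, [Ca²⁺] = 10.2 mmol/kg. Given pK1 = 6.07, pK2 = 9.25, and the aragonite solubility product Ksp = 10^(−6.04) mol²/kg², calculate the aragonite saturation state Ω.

α₂ = 1 / (1 + [H⁺]/K2 + [H⁺]²/(K1K2)) = 1 / (1 + 10^+1.67 + 10^+0.16)
   = 1 / (1 + 46.774 + 1.4454) = 1/49.219 = 0.02032
[CO3²⁻] = α₂ × DIC = 0.02032 × 2.25 = 0.04571 mmol/kg
Ksp = 10^(−6.04) = 9.120×10^-7
Ω = [Ca²⁺][CO3²⁻]/Ksp = (10.2×10^-3)(4.571×10^-5) / 9.120×10^-7 = 0.511

Ω = 0.511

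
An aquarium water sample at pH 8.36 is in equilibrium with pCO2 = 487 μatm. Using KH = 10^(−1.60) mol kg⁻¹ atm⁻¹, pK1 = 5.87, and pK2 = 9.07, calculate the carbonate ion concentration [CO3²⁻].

[CO2*] = KH · pCO2 = 10^(−1.60) × 487×10^-6 = 1.223×10^-5 mol/kg
α₀ = 1/(1 + K1/[H⁺] + K1K2/[H⁺]²) = 1/(1 + 10^+2.49 + 10^+1.78) = 0.002701
DIC = [CO2*]/α₀ = 1.223×10^-5 / 0.002701 = 4.530 mmol/kg
[CO3²⁻] = α₂·DIC; α₂ = 0.1627, so [CO3²⁻] = 0.1627 × 4.530 = 0.737 mmol/kg

[CO3²⁻] = 0.737 mmol/kg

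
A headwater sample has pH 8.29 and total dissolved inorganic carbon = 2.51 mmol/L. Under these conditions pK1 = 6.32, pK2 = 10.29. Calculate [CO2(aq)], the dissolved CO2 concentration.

α₀ = 1 / (1 + K1/[H⁺] + K1K2/[H⁺]²) = 1 / (1 + 10^+1.97 + 10^-0.03)
   = 1 / (1 + 93.325 + 0.93325) = 1/95.259 = 0.01050
[CO2*] = α₀ × DIC = 0.01050 × 2.51 = 0.0263 mmol/L

[CO2*] = 0.0263 mmol/L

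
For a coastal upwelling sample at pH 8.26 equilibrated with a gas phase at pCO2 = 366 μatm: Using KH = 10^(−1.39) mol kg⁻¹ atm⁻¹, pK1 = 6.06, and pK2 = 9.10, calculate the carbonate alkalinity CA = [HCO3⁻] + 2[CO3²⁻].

CA = 3.05 mmol/kg

[CO2*] = KH · pCO2 = 10^(−1.39) × 366×10^-6 = 1.491×10^-5 mol/kg
α₀ = 1/(1 + K1/[H⁺] + K1K2/[H⁺]²) = 1/(1 + 10^+2.20 + 10^+1.36) = 0.005483
DIC = [CO2*]/α₀ = 1.491×10^-5 / 0.005483 = 2.720 mmol/kg
CA = (α₁ + 2α₂)·DIC = (0.8689 + 2×0.1256) × 2.720 = 3.05 mmol/kg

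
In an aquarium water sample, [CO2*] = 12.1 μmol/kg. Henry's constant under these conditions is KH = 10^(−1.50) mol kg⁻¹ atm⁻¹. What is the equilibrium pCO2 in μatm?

pCO2 = 383 μatm

KH = 10^(−1.50) = 3.162×10^-2 mol kg⁻¹ atm⁻¹
pCO2 = [CO2*]/KH = 12.1×10^-6 / 3.162×10^-2 = 3.83×10^-4 atm = 383 μatm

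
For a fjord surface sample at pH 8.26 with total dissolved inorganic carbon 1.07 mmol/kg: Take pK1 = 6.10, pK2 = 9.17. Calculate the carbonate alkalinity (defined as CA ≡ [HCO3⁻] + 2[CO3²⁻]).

CA = 1.18 mmol/kg

CA = [HCO3⁻] + 2[CO3²⁻] = (α₁ + 2α₂)·DIC
At pH 8.26: [H⁺]/K1 = 10^-2.16 = 0.0069183, K2/[H⁺] = 10^-0.91 = 0.12303
α₁ = 1/(1 + 0.0069183 + 0.12303) = 1/1.1299 = 0.8850; α₂ = α₁·K2/[H⁺] = 0.1089
α₁ + 2α₂ = 1.1028
CA = 1.1028 × 1.07 = 1.18 mmol/kg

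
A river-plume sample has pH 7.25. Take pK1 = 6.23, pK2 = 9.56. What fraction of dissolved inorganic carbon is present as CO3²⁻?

α₂ = 1 / (1 + [H⁺]/K2 + [H⁺]²/(K1K2)) = 1 / (1 + 10^+2.31 + 10^+1.29)
   = 1 / (1 + 204.17 + 19.498) = 1/224.67 = 0.004451

α₂ = 0.00445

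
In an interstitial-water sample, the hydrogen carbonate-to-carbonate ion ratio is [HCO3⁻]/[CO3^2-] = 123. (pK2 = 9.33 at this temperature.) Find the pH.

From K2 = [H⁺][CO3^2-]/[HCO3⁻]:  pH = pK2 − log₁₀([HCO3⁻]/[CO3^2-])
log₁₀(123) = +2.090
pH = 9.33 − (+2.090) = 7.24

pH = 7.24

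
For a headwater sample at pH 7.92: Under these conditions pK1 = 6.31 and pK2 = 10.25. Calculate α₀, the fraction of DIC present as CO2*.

α₀ = 1 / (1 + K1/[H⁺] + K1K2/[H⁺]²) = 1 / (1 + 10^+1.61 + 10^-0.72)
   = 1 / (1 + 40.738 + 0.19055) = 1/41.929 = 0.02385

α₀ = 0.0239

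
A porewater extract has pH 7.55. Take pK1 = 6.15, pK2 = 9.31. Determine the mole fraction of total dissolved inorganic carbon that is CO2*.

α₀ = 0.0377

α₀ = 1 / (1 + K1/[H⁺] + K1K2/[H⁺]²) = 1 / (1 + 10^+1.40 + 10^-0.36)
   = 1 / (1 + 25.119 + 0.43652) = 1/26.555 = 0.03766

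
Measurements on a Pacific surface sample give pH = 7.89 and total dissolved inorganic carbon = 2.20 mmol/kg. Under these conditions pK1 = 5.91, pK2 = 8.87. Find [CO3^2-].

α₂ = 1 / (1 + [H⁺]/K2 + [H⁺]²/(K1K2)) = 1 / (1 + 10^+0.98 + 10^-1.00)
   = 1 / (1 + 9.5499 + 0.10000) = 1/10.650 = 0.09390
[CO3²⁻] = α₂ × DIC = 0.09390 × 2.20 = 0.207 mmol/kg

[CO3²⁻] = 0.207 mmol/kg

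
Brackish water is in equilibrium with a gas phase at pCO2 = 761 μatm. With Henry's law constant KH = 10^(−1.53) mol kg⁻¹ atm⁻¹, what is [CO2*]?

[CO2*] = 22.5 μmol/kg

KH = 10^(−1.53) = 2.951×10^-2 mol kg⁻¹ atm⁻¹
[CO2*] = KH · pCO2 = 2.951×10^-2 × 761×10^-6 atm = 2.25×10^-5 mol/kg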